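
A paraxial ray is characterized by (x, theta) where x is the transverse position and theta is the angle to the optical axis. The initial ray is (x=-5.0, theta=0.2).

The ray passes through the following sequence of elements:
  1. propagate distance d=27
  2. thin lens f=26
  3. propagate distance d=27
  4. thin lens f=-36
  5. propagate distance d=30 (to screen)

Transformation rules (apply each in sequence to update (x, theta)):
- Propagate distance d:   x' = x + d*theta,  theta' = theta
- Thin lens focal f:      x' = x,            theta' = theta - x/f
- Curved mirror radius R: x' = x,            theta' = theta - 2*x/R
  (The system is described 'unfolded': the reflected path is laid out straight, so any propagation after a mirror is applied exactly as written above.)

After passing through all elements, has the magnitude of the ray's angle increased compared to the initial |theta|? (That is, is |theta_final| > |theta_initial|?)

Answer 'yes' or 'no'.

Answer: yes

Derivation:
Initial: x=-5.0000 theta=0.2000
After 1 (propagate distance d=27): x=0.4000 theta=0.2000
After 2 (thin lens f=26): x=0.4000 theta=12/65 (≈0.1846)
After 3 (propagate distance d=27): x=70/13 (≈5.3846) theta=12/65 (≈0.1846)
After 4 (thin lens f=-36): x=70/13 (≈5.3846) theta=391/1170 (≈0.3342)
After 5 (propagate distance d=30 (to screen)): x=601/39 (≈15.4103) theta=391/1170 (≈0.3342)
|theta_initial|=0.2000 |theta_final|=391/1170 (≈0.3342) -> increased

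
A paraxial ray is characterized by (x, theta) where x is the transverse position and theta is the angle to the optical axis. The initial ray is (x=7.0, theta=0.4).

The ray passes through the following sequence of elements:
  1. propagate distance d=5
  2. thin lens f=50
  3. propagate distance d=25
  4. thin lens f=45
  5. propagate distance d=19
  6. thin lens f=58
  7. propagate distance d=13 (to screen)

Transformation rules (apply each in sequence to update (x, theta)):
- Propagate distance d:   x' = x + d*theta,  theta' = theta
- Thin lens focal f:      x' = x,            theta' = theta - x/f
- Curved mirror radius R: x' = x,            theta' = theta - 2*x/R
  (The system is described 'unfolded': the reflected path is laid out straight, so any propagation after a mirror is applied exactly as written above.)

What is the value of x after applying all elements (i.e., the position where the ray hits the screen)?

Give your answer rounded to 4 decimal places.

Answer: 8.4142

Derivation:
Initial: x=7.0000 theta=0.4000
After 1 (propagate distance d=5): x=9.0000 theta=0.4000
After 2 (thin lens f=50): x=9.0000 theta=0.2200
After 3 (propagate distance d=25): x=14.5000 theta=0.2200
After 4 (thin lens f=45): x=14.5000 theta=-23/225 (≈-0.1022)
After 5 (propagate distance d=19): x=5651/450 (≈12.5578) theta=-23/225 (≈-0.1022)
After 6 (thin lens f=58): x=5651/450 (≈12.5578) theta=-2773/8700 (≈-0.3187)
After 7 (propagate distance d=13 (to screen)): x=219611/26100 (≈8.4142) theta=-2773/8700 (≈-0.3187)
Rounded to 4 decimal places: x = 8.4142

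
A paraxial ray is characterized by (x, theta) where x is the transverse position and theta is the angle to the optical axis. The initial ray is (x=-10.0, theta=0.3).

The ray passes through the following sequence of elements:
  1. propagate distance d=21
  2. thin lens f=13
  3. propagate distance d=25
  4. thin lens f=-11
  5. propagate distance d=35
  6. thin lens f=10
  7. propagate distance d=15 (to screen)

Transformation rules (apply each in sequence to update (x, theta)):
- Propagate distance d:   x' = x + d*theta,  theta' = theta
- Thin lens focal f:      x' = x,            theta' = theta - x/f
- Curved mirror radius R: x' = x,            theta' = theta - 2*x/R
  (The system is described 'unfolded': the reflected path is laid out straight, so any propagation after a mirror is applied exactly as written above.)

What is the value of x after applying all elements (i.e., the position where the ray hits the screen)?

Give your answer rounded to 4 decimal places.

Initial: x=-10.0000 theta=0.3000
After 1 (propagate distance d=21): x=-3.7000 theta=0.3000
After 2 (thin lens f=13): x=-3.7000 theta=38/65 (≈0.5846)
After 3 (propagate distance d=25): x=1419/130 (≈10.9154) theta=38/65 (≈0.5846)
After 4 (thin lens f=-11): x=1419/130 (≈10.9154) theta=41/26 (≈1.5769)
After 5 (propagate distance d=35): x=4297/65 (≈66.1077) theta=41/26 (≈1.5769)
After 6 (thin lens f=10): x=4297/65 (≈66.1077) theta=-1636/325 (≈-5.0338)
After 7 (propagate distance d=15 (to screen)): x=-9.4000 theta=-1636/325 (≈-5.0338)
Rounded to 4 decimal places: x = -9.4000

Answer: -9.4000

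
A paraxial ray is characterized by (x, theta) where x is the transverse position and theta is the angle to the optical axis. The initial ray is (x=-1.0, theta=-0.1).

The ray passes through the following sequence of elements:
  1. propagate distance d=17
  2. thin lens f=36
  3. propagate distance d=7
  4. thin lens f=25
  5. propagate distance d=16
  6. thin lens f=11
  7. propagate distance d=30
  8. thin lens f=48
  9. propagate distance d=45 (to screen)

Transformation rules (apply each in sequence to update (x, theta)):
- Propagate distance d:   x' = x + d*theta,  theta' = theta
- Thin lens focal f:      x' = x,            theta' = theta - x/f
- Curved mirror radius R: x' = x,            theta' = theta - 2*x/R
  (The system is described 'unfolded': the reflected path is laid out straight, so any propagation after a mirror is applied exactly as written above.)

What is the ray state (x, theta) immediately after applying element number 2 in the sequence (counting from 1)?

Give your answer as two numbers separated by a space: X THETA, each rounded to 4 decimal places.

Answer: -2.7000 -0.0250

Derivation:
Initial: x=-1.0000 theta=-0.1000
After 1 (propagate distance d=17): x=-2.7000 theta=-0.1000
After 2 (thin lens f=36): x=-2.7000 theta=-0.0250
Rounded to 4 decimal places: x = -2.7000, theta = -0.0250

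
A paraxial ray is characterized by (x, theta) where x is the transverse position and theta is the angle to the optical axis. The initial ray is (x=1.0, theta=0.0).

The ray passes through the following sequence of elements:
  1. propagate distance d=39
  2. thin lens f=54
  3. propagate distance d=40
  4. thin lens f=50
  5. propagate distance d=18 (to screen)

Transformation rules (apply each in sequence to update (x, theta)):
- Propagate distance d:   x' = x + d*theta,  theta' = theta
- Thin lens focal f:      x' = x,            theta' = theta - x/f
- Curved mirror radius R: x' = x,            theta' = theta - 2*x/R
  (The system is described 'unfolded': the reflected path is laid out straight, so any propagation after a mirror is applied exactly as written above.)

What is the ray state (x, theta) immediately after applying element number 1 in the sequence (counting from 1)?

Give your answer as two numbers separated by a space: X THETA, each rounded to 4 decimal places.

Initial: x=1.0000 theta=0.0000
After 1 (propagate distance d=39): x=1.0000 theta=0.0000
Rounded to 4 decimal places: x = 1.0000, theta = 0.0000

Answer: 1.0000 0.0000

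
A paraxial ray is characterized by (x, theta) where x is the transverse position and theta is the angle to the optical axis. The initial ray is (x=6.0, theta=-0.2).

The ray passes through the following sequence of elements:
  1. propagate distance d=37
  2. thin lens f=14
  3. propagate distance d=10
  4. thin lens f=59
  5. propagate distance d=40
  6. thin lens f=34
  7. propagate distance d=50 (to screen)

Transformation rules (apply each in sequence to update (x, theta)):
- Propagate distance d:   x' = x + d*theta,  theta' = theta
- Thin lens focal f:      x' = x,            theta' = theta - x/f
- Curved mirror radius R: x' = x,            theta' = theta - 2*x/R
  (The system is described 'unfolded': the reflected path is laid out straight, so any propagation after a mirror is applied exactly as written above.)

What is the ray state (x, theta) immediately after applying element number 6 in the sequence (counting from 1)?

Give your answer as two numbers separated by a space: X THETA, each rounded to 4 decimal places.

Answer: -4.7729 0.0811

Derivation:
Initial: x=6.0000 theta=-0.2000
After 1 (propagate distance d=37): x=-1.4000 theta=-0.2000
After 2 (thin lens f=14): x=-1.4000 theta=-0.1000
After 3 (propagate distance d=10): x=-2.4000 theta=-0.1000
After 4 (thin lens f=59): x=-2.4000 theta=-7/118 (≈-0.0593)
After 5 (propagate distance d=40): x=-1408/295 (≈-4.7729) theta=-7/118 (≈-0.0593)
After 6 (thin lens f=34): x=-1408/295 (≈-4.7729) theta=813/10030 (≈0.0811)
Rounded to 4 decimal places: x = -4.7729, theta = 0.0811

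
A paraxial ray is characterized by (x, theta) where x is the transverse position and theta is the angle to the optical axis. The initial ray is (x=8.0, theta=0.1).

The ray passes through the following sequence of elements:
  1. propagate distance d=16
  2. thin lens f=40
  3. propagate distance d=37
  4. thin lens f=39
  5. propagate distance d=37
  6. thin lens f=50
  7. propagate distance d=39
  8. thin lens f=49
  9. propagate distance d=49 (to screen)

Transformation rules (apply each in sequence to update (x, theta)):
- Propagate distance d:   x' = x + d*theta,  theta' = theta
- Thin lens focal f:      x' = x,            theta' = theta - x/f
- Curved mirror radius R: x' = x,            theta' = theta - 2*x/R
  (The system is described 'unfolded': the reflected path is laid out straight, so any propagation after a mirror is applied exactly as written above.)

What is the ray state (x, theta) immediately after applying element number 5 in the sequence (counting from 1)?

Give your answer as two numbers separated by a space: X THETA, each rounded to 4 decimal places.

Initial: x=8.0000 theta=0.1000
After 1 (propagate distance d=16): x=9.6000 theta=0.1000
After 2 (thin lens f=40): x=9.6000 theta=-0.1400
After 3 (propagate distance d=37): x=4.4200 theta=-0.1400
After 4 (thin lens f=39): x=4.4200 theta=-19/75 (≈-0.2533)
After 5 (propagate distance d=37): x=-743/150 (≈-4.9533) theta=-19/75 (≈-0.2533)
Rounded to 4 decimal places: x = -4.9533, theta = -0.2533

Answer: -4.9533 -0.2533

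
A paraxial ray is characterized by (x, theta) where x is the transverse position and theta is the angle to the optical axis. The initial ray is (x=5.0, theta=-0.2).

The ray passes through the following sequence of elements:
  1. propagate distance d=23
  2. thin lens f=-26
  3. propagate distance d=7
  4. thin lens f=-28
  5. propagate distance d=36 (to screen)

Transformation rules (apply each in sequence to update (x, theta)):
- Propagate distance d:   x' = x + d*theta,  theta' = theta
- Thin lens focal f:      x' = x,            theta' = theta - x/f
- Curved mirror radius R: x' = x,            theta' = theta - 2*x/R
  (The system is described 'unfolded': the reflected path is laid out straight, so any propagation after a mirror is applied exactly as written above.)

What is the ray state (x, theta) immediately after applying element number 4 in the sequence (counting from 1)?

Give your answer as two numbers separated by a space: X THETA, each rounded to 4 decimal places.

Answer: -0.8923 -0.2165

Derivation:
Initial: x=5.0000 theta=-0.2000
After 1 (propagate distance d=23): x=0.4000 theta=-0.2000
After 2 (thin lens f=-26): x=0.4000 theta=-12/65 (≈-0.1846)
After 3 (propagate distance d=7): x=-58/65 (≈-0.8923) theta=-12/65 (≈-0.1846)
After 4 (thin lens f=-28): x=-58/65 (≈-0.8923) theta=-197/910 (≈-0.2165)
Rounded to 4 decimal places: x = -0.8923, theta = -0.2165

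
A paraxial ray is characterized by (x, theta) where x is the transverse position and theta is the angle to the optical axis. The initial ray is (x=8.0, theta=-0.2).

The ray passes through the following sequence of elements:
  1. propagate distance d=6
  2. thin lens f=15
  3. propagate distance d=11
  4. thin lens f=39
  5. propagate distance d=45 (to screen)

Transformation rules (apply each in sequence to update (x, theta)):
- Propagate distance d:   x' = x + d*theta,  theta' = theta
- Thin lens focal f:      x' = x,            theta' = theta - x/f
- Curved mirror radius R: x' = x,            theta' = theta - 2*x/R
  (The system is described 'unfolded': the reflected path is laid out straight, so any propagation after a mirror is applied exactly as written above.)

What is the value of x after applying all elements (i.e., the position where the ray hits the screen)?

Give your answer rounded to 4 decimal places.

Answer: -29.3405

Derivation:
Initial: x=8.0000 theta=-0.2000
After 1 (propagate distance d=6): x=6.8000 theta=-0.2000
After 2 (thin lens f=15): x=6.8000 theta=-49/75 (≈-0.6533)
After 3 (propagate distance d=11): x=-29/75 (≈-0.3867) theta=-49/75 (≈-0.6533)
After 4 (thin lens f=39): x=-29/75 (≈-0.3867) theta=-1882/2925 (≈-0.6434)
After 5 (propagate distance d=45 (to screen)): x=-28607/975 (≈-29.3405) theta=-1882/2925 (≈-0.6434)
Rounded to 4 decimal places: x = -29.3405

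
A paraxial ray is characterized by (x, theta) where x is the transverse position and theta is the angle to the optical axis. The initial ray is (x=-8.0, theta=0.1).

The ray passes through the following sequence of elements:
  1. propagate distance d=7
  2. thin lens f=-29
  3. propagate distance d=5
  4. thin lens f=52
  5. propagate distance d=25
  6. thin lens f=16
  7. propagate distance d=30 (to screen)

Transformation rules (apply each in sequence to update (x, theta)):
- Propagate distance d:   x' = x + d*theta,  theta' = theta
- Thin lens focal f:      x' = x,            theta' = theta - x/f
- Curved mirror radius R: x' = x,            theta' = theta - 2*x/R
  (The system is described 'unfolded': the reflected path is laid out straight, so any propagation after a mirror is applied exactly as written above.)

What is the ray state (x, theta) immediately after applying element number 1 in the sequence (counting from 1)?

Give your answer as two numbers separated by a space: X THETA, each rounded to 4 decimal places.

Initial: x=-8.0000 theta=0.1000
After 1 (propagate distance d=7): x=-7.3000 theta=0.1000
Rounded to 4 decimal places: x = -7.3000, theta = 0.1000

Answer: -7.3000 0.1000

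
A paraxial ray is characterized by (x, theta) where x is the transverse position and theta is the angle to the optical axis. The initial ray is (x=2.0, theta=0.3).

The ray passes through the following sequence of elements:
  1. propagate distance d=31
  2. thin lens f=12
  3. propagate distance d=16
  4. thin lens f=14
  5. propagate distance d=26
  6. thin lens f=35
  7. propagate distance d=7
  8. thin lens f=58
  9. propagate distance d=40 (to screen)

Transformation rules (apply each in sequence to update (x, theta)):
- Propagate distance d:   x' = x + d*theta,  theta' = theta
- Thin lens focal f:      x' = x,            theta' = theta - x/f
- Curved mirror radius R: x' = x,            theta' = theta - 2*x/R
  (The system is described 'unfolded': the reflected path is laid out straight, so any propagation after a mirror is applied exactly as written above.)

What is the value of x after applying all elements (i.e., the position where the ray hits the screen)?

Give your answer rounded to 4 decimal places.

Initial: x=2.0000 theta=0.3000
After 1 (propagate distance d=31): x=11.3000 theta=0.3000
After 2 (thin lens f=12): x=11.3000 theta=-77/120 (≈-0.6417)
After 3 (propagate distance d=16): x=31/30 (≈1.0333) theta=-77/120 (≈-0.6417)
After 4 (thin lens f=14): x=31/30 (≈1.0333) theta=-601/840 (≈-0.7155)
After 5 (propagate distance d=26): x=-7379/420 (≈-17.5690) theta=-601/840 (≈-0.7155)
After 6 (thin lens f=35): x=-7379/420 (≈-17.5690) theta=-6277/29400 (≈-0.2135)
After 7 (propagate distance d=7): x=-26689/1400 (≈-19.0636) theta=-6277/29400 (≈-0.2135)
After 8 (thin lens f=58): x=-26689/1400 (≈-19.0636) theta=196403/1705200 (≈0.1152)
After 9 (propagate distance d=40 (to screen)): x=-12325541/852600 (≈-14.4564) theta=196403/1705200 (≈0.1152)
Rounded to 4 decimal places: x = -14.4564

Answer: -14.4564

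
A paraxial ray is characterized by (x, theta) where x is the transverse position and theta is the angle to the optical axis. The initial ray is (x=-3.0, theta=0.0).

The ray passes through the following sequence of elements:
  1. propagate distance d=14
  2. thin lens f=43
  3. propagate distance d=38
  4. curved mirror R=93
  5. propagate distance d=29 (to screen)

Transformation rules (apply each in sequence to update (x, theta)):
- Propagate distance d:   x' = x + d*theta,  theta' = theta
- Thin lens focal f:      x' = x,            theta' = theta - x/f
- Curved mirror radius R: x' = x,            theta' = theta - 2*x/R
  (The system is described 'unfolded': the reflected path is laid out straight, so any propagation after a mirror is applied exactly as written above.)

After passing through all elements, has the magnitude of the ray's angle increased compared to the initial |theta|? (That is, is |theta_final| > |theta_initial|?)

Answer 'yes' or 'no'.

Answer: yes

Derivation:
Initial: x=-3.0000 theta=0.0000
After 1 (propagate distance d=14): x=-3.0000 theta=0.0000
After 2 (thin lens f=43): x=-3.0000 theta=3/43 (≈0.0698)
After 3 (propagate distance d=38): x=-15/43 (≈-0.3488) theta=3/43 (≈0.0698)
After 4 (curved mirror R=93): x=-15/43 (≈-0.3488) theta=103/1333 (≈0.0773)
After 5 (propagate distance d=29 (to screen)): x=2522/1333 (≈1.8920) theta=103/1333 (≈0.0773)
|theta_initial|=0.0000 |theta_final|=103/1333 (≈0.0773) -> increased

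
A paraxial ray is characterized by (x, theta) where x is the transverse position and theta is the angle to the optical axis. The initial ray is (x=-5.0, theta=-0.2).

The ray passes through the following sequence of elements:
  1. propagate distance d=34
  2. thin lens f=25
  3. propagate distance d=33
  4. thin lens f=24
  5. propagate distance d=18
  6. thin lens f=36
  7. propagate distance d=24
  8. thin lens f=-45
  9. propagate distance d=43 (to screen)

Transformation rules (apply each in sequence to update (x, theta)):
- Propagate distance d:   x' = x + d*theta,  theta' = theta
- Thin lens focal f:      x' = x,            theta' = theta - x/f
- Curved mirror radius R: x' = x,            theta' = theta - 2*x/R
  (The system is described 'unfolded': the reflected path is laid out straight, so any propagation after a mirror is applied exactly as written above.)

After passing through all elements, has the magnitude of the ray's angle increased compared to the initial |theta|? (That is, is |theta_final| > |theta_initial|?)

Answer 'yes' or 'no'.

Answer: yes

Derivation:
Initial: x=-5.0000 theta=-0.2000
After 1 (propagate distance d=34): x=-11.8000 theta=-0.2000
After 2 (thin lens f=25): x=-11.8000 theta=0.2720
After 3 (propagate distance d=33): x=-2.8240 theta=0.2720
After 4 (thin lens f=24): x=-2.8240 theta=1169/3000 (≈0.3897)
After 5 (propagate distance d=18): x=4.1900 theta=1169/3000 (≈0.3897)
After 6 (thin lens f=36): x=4.1900 theta=4919/18000 (≈0.2733)
After 7 (propagate distance d=24): x=16123/1500 (≈10.7487) theta=4919/18000 (≈0.2733)
After 8 (thin lens f=-45): x=16123/1500 (≈10.7487) theta=138277/270000 (≈0.5121)
After 9 (propagate distance d=43 (to screen)): x=8848051/270000 (≈32.7706) theta=138277/270000 (≈0.5121)
|theta_initial|=0.2000 |theta_final|=138277/270000 (≈0.5121) -> increased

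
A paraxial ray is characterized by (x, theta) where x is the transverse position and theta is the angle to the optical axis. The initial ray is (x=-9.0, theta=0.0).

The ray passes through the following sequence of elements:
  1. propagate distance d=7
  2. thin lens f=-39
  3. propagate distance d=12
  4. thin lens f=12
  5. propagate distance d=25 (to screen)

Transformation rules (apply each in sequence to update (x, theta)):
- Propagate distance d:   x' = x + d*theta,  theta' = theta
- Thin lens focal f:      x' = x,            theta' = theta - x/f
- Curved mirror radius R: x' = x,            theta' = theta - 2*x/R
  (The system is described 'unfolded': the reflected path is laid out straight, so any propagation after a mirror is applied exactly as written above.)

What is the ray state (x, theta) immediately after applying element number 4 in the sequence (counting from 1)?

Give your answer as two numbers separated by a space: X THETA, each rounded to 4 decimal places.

Initial: x=-9.0000 theta=0.0000
After 1 (propagate distance d=7): x=-9.0000 theta=0.0000
After 2 (thin lens f=-39): x=-9.0000 theta=-3/13 (≈-0.2308)
After 3 (propagate distance d=12): x=-153/13 (≈-11.7692) theta=-3/13 (≈-0.2308)
After 4 (thin lens f=12): x=-153/13 (≈-11.7692) theta=0.7500
Rounded to 4 decimal places: x = -11.7692, theta = 0.7500

Answer: -11.7692 0.7500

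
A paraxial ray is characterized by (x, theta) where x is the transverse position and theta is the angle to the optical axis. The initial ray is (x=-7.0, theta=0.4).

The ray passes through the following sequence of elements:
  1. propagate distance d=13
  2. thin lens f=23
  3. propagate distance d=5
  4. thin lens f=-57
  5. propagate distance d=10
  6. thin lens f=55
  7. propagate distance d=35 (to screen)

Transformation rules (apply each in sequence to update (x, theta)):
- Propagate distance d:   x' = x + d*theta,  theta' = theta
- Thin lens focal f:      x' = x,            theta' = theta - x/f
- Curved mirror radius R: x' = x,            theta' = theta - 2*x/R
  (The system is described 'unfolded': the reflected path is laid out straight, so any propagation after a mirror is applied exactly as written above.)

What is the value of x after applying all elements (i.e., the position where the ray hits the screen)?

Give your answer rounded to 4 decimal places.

Initial: x=-7.0000 theta=0.4000
After 1 (propagate distance d=13): x=-1.8000 theta=0.4000
After 2 (thin lens f=23): x=-1.8000 theta=11/23 (≈0.4783)
After 3 (propagate distance d=5): x=68/115 (≈0.5913) theta=11/23 (≈0.4783)
After 4 (thin lens f=-57): x=68/115 (≈0.5913) theta=3203/6555 (≈0.4886)
After 5 (propagate distance d=10): x=35906/6555 (≈5.4777) theta=3203/6555 (≈0.4886)
After 6 (thin lens f=55): x=35906/6555 (≈5.4777) theta=46753/120175 (≈0.3890)
After 7 (propagate distance d=35 (to screen)): x=1376779/72105 (≈19.0941) theta=46753/120175 (≈0.3890)
Rounded to 4 decimal places: x = 19.0941

Answer: 19.0941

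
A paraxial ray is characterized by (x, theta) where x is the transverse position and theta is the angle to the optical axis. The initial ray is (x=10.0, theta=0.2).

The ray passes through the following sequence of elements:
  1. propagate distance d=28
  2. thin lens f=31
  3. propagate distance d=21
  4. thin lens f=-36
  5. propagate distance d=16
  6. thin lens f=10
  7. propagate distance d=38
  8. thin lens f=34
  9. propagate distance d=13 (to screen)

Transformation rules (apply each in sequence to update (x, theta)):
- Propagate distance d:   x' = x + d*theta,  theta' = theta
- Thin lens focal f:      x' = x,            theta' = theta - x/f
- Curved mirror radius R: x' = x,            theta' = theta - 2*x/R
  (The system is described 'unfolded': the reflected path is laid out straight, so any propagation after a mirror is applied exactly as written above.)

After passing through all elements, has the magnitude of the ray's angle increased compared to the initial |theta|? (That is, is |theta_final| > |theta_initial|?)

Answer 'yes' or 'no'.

Initial: x=10.0000 theta=0.2000
After 1 (propagate distance d=28): x=15.6000 theta=0.2000
After 2 (thin lens f=31): x=15.6000 theta=-47/155 (≈-0.3032)
After 3 (propagate distance d=21): x=1431/155 (≈9.2323) theta=-47/155 (≈-0.3032)
After 4 (thin lens f=-36): x=1431/155 (≈9.2323) theta=-29/620 (≈-0.0468)
After 5 (propagate distance d=16): x=263/31 (≈8.4839) theta=-29/620 (≈-0.0468)
After 6 (thin lens f=10): x=263/31 (≈8.4839) theta=-111/124 (≈-0.8952)
After 7 (propagate distance d=38): x=-1583/62 (≈-25.5323) theta=-111/124 (≈-0.8952)
After 8 (thin lens f=34): x=-1583/62 (≈-25.5323) theta=-76/527 (≈-0.1442)
After 9 (propagate distance d=13 (to screen)): x=-28887/1054 (≈-27.4070) theta=-76/527 (≈-0.1442)
|theta_initial|=0.2000 |theta_final|=76/527 (≈0.1442) -> not increased

Answer: no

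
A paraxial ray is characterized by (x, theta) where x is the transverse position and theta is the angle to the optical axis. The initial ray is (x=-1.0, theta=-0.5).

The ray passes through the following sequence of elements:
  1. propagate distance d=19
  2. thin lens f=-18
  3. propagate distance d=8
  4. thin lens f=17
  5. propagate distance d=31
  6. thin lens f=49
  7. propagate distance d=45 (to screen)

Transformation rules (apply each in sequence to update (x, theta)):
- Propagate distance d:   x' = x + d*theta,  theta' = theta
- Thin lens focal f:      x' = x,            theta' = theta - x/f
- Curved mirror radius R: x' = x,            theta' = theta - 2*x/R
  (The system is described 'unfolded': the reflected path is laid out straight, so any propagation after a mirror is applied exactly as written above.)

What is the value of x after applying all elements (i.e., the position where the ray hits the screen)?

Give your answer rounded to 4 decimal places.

Initial: x=-1.0000 theta=-0.5000
After 1 (propagate distance d=19): x=-10.5000 theta=-0.5000
After 2 (thin lens f=-18): x=-10.5000 theta=-13/12 (≈-1.0833)
After 3 (propagate distance d=8): x=-115/6 (≈-19.1667) theta=-13/12 (≈-1.0833)
After 4 (thin lens f=17): x=-115/6 (≈-19.1667) theta=3/68 (≈0.0441)
After 5 (propagate distance d=31): x=-3631/204 (≈-17.7990) theta=3/68 (≈0.0441)
After 6 (thin lens f=49): x=-3631/204 (≈-17.7990) theta=1018/2499 (≈0.4074)
After 7 (propagate distance d=45 (to screen)): x=313/588 (≈0.5323) theta=1018/2499 (≈0.4074)
Rounded to 4 decimal places: x = 0.5323

Answer: 0.5323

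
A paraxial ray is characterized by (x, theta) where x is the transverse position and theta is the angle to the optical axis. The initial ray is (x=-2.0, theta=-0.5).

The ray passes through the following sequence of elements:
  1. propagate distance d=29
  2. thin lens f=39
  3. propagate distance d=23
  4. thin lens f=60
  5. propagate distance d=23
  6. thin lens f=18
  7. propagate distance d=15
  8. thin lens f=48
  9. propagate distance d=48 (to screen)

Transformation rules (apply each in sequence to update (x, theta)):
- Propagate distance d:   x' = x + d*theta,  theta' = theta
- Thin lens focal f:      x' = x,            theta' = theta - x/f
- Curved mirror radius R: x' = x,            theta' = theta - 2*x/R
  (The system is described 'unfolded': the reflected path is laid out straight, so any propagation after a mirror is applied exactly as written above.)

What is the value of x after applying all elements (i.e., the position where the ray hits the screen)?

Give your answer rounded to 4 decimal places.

Answer: 45.6838

Derivation:
Initial: x=-2.0000 theta=-0.5000
After 1 (propagate distance d=29): x=-16.5000 theta=-0.5000
After 2 (thin lens f=39): x=-16.5000 theta=-1/13 (≈-0.0769)
After 3 (propagate distance d=23): x=-475/26 (≈-18.2692) theta=-1/13 (≈-0.0769)
After 4 (thin lens f=60): x=-475/26 (≈-18.2692) theta=71/312 (≈0.2276)
After 5 (propagate distance d=23): x=-4067/312 (≈-13.0353) theta=71/312 (≈0.2276)
After 6 (thin lens f=18): x=-4067/312 (≈-13.0353) theta=5345/5616 (≈0.9517)
After 7 (propagate distance d=15): x=2323/1872 (≈1.2409) theta=5345/5616 (≈0.9517)
After 8 (thin lens f=48): x=2323/1872 (≈1.2409) theta=83197/89856 (≈0.9259)
After 9 (propagate distance d=48 (to screen)): x=5345/117 (≈45.6838) theta=83197/89856 (≈0.9259)
Rounded to 4 decimal places: x = 45.6838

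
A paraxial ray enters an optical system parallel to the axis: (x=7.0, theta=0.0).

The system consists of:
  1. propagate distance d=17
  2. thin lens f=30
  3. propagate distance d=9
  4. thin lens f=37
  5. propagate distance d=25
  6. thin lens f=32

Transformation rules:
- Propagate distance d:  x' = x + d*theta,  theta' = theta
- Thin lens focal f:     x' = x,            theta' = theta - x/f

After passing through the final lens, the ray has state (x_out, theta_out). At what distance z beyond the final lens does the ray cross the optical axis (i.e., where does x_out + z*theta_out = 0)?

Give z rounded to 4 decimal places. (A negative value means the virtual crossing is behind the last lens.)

Initial: x=7.0000 theta=0.0000
After 1 (propagate distance d=17): x=7.0000 theta=0.0000
After 2 (thin lens f=30): x=7.0000 theta=-7/30 (≈-0.2333)
After 3 (propagate distance d=9): x=4.9000 theta=-7/30 (≈-0.2333)
After 4 (thin lens f=37): x=4.9000 theta=-203/555 (≈-0.3658)
After 5 (propagate distance d=25): x=-4711/1110 (≈-4.2441) theta=-203/555 (≈-0.3658)
After 6 (thin lens f=32): x=-4711/1110 (≈-4.2441) theta=-8281/35520 (≈-0.2331)
z_focus = -x_out/theta_out = -(-4711/1110)/(-8281/35520) = -21536/1183 ≈ -18.2046
Rounded to 4 decimal places: z = -18.2046

Answer: -18.2046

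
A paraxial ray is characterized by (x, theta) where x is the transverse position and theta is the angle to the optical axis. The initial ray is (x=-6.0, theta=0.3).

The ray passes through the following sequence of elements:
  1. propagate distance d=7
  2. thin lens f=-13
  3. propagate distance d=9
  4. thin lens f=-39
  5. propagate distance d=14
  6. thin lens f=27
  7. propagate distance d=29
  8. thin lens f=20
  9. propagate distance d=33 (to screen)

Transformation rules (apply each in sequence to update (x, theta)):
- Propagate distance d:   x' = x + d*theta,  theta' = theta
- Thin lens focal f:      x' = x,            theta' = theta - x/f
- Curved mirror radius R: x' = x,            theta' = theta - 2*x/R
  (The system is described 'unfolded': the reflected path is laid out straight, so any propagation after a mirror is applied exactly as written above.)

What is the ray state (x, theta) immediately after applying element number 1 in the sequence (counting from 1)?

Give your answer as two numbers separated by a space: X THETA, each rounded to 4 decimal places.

Initial: x=-6.0000 theta=0.3000
After 1 (propagate distance d=7): x=-3.9000 theta=0.3000
Rounded to 4 decimal places: x = -3.9000, theta = 0.3000

Answer: -3.9000 0.3000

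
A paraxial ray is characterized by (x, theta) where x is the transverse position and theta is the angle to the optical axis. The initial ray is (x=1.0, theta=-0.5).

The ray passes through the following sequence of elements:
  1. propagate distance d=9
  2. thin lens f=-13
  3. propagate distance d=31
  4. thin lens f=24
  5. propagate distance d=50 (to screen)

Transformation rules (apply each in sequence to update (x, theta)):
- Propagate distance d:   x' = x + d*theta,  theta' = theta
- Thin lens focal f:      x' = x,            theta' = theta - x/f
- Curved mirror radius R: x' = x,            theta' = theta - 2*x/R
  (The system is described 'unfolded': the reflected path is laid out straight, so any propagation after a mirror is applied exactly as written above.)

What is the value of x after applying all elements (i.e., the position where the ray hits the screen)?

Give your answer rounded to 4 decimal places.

Answer: -8.8365

Derivation:
Initial: x=1.0000 theta=-0.5000
After 1 (propagate distance d=9): x=-3.5000 theta=-0.5000
After 2 (thin lens f=-13): x=-3.5000 theta=-10/13 (≈-0.7692)
After 3 (propagate distance d=31): x=-711/26 (≈-27.3462) theta=-10/13 (≈-0.7692)
After 4 (thin lens f=24): x=-711/26 (≈-27.3462) theta=77/208 (≈0.3702)
After 5 (propagate distance d=50 (to screen)): x=-919/104 (≈-8.8365) theta=77/208 (≈0.3702)
Rounded to 4 decimal places: x = -8.8365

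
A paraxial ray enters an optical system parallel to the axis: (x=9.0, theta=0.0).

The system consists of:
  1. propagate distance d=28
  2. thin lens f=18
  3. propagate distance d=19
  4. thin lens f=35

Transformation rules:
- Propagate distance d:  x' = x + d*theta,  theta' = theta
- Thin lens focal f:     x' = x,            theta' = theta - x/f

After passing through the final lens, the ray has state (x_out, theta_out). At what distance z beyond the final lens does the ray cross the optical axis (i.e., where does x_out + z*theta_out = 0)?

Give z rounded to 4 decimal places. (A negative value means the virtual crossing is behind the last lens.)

Answer: -1.0294

Derivation:
Initial: x=9.0000 theta=0.0000
After 1 (propagate distance d=28): x=9.0000 theta=0.0000
After 2 (thin lens f=18): x=9.0000 theta=-0.5000
After 3 (propagate distance d=19): x=-0.5000 theta=-0.5000
After 4 (thin lens f=35): x=-0.5000 theta=-17/35 (≈-0.4857)
z_focus = -x_out/theta_out = -(-0.5000)/(-17/35) = -35/34 ≈ -1.0294
Rounded to 4 decimal places: z = -1.0294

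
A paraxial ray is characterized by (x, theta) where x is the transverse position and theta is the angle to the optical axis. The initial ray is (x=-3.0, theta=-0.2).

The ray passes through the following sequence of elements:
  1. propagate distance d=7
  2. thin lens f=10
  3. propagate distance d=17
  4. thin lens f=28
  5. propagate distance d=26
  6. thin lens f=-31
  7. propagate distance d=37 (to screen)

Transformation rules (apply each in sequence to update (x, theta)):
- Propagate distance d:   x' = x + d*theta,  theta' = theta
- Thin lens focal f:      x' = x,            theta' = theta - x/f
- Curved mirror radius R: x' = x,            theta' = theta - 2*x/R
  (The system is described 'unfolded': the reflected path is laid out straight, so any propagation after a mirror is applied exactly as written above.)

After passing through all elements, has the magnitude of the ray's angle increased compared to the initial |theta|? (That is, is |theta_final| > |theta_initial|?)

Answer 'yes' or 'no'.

Initial: x=-3.0000 theta=-0.2000
After 1 (propagate distance d=7): x=-4.4000 theta=-0.2000
After 2 (thin lens f=10): x=-4.4000 theta=0.2400
After 3 (propagate distance d=17): x=-0.3200 theta=0.2400
After 4 (thin lens f=28): x=-0.3200 theta=44/175 (≈0.2514)
After 5 (propagate distance d=26): x=1088/175 (≈6.2171) theta=44/175 (≈0.2514)
After 6 (thin lens f=-31): x=1088/175 (≈6.2171) theta=2452/5425 (≈0.4520)
After 7 (propagate distance d=37 (to screen)): x=124452/5425 (≈22.9405) theta=2452/5425 (≈0.4520)
|theta_initial|=0.2000 |theta_final|=2452/5425 (≈0.4520) -> increased

Answer: yes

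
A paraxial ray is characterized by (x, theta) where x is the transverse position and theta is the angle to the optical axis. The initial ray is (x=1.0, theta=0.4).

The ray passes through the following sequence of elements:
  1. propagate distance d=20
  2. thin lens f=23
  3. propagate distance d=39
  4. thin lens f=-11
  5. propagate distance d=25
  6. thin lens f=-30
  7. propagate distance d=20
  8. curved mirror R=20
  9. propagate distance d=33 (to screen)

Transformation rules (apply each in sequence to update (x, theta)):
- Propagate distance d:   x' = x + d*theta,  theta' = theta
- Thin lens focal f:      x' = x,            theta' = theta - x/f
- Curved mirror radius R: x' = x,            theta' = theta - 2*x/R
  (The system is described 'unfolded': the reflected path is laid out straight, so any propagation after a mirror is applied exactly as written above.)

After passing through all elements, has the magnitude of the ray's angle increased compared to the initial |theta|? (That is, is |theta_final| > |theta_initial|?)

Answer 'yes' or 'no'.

Initial: x=1.0000 theta=0.4000
After 1 (propagate distance d=20): x=9.0000 theta=0.4000
After 2 (thin lens f=23): x=9.0000 theta=1/115 (≈0.0087)
After 3 (propagate distance d=39): x=1074/115 (≈9.3391) theta=1/115 (≈0.0087)
After 4 (thin lens f=-11): x=1074/115 (≈9.3391) theta=217/253 (≈0.8577)
After 5 (propagate distance d=25): x=1693/55 (≈30.7818) theta=217/253 (≈0.8577)
After 6 (thin lens f=-30): x=1693/55 (≈30.7818) theta=6499/3450 (≈1.8838)
After 7 (propagate distance d=20): x=51959/759 (≈68.4572) theta=6499/3450 (≈1.8838)
After 8 (curved mirror R=20): x=51959/759 (≈68.4572) theta=-94153/18975 (≈-4.9619)
After 9 (propagate distance d=33 (to screen)): x=-1808074/18975 (≈-95.2872) theta=-94153/18975 (≈-4.9619)
|theta_initial|=0.4000 |theta_final|=94153/18975 (≈4.9619) -> increased

Answer: yes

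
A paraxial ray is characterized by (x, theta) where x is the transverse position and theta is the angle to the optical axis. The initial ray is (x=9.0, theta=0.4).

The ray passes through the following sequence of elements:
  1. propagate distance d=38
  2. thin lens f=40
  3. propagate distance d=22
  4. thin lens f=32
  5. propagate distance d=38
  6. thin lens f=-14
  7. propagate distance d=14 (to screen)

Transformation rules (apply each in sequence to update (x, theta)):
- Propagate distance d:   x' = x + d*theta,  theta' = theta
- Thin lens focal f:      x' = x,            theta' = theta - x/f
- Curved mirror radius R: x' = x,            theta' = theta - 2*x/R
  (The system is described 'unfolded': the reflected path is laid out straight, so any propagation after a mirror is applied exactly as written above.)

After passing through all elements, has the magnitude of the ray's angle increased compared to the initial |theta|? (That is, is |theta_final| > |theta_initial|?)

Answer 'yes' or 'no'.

Initial: x=9.0000 theta=0.4000
After 1 (propagate distance d=38): x=24.2000 theta=0.4000
After 2 (thin lens f=40): x=24.2000 theta=-0.2050
After 3 (propagate distance d=22): x=19.6900 theta=-0.2050
After 4 (thin lens f=32): x=19.6900 theta=-105/128 (≈-0.8203)
After 5 (propagate distance d=38): x=-18371/1600 (≈-11.4819) theta=-105/128 (≈-0.8203)
After 6 (thin lens f=-14): x=-18371/1600 (≈-11.4819) theta=-18373/11200 (≈-1.6404)
After 7 (propagate distance d=14 (to screen)): x=-55117/1600 (≈-34.4481) theta=-18373/11200 (≈-1.6404)
|theta_initial|=0.4000 |theta_final|=18373/11200 (≈1.6404) -> increased

Answer: yes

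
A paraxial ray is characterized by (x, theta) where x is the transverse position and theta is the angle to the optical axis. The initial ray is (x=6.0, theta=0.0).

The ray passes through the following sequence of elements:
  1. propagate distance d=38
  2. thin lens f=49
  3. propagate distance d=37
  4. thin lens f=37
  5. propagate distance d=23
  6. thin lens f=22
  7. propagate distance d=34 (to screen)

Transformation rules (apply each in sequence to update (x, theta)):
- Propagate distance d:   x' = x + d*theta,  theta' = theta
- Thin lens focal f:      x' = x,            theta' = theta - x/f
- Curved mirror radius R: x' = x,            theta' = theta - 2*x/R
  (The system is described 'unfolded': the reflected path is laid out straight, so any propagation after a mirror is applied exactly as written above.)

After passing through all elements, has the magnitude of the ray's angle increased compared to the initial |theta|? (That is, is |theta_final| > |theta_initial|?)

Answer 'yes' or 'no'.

Answer: yes

Derivation:
Initial: x=6.0000 theta=0.0000
After 1 (propagate distance d=38): x=6.0000 theta=0.0000
After 2 (thin lens f=49): x=6.0000 theta=-6/49 (≈-0.1224)
After 3 (propagate distance d=37): x=72/49 (≈1.4694) theta=-6/49 (≈-0.1224)
After 4 (thin lens f=37): x=72/49 (≈1.4694) theta=-6/37 (≈-0.1622)
After 5 (propagate distance d=23): x=-4098/1813 (≈-2.2603) theta=-6/37 (≈-0.1622)
After 6 (thin lens f=22): x=-4098/1813 (≈-2.2603) theta=-1185/19943 (≈-0.0594)
After 7 (propagate distance d=34 (to screen)): x=-85368/19943 (≈-4.2806) theta=-1185/19943 (≈-0.0594)
|theta_initial|=0.0000 |theta_final|=1185/19943 (≈0.0594) -> increased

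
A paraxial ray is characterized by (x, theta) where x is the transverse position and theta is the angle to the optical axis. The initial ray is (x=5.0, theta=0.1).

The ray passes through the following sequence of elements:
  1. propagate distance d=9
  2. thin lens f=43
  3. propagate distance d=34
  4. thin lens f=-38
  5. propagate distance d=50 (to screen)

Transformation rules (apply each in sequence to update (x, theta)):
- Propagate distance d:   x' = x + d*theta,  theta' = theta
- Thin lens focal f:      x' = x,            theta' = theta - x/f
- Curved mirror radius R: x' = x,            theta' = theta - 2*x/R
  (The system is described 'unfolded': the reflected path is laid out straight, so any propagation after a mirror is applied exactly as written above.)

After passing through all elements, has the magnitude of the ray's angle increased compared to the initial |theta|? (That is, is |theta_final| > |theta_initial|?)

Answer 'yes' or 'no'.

Initial: x=5.0000 theta=0.1000
After 1 (propagate distance d=9): x=5.9000 theta=0.1000
After 2 (thin lens f=43): x=5.9000 theta=-8/215 (≈-0.0372)
After 3 (propagate distance d=34): x=1993/430 (≈4.6349) theta=-8/215 (≈-0.0372)
After 4 (thin lens f=-38): x=1993/430 (≈4.6349) theta=277/3268 (≈0.0848)
After 5 (propagate distance d=50 (to screen)): x=36246/4085 (≈8.8729) theta=277/3268 (≈0.0848)
|theta_initial|=0.1000 |theta_final|=277/3268 (≈0.0848) -> not increased

Answer: no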